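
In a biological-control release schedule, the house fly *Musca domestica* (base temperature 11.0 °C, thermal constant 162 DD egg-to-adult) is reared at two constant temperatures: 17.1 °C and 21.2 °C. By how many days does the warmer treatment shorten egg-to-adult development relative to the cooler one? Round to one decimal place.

At 17.1 °C: 162 / (17.1 − 11.0) = 162 / 6.1 = 26.557 d.
At 21.2 °C: 162 / (21.2 − 11.0) = 162 / 10.2 = 15.882 d.
Difference = |26.557 − 15.882| = 10.675 ≈ 10.7 days.

10.7 days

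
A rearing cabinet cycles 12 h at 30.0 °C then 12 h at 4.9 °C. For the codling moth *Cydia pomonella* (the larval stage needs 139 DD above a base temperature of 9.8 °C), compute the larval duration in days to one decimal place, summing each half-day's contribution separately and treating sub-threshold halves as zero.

13.8 days

Day half: max(0, 30.0 − 9.8) × 0.5 = 20.2 × 0.5 = 10.10 DD.
Night half: max(0, 4.9 − 9.8) × 0.5 = 0.0 × 0.5 = 0.00 DD.
Per 24 h: 10.10 DD/day.
Duration = 139 / 10.10 = 13.762 ≈ 13.8 days.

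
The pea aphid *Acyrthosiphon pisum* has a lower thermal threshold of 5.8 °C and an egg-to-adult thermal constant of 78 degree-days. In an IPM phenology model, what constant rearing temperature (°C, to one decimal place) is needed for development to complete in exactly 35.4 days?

8.0 °C

Required daily accumulation = 78 / 35.4 = 2.203 DD/day.
T = T_base + 2.203 = 5.8 + 2.203 = 8.003 ≈ 8.0 °C.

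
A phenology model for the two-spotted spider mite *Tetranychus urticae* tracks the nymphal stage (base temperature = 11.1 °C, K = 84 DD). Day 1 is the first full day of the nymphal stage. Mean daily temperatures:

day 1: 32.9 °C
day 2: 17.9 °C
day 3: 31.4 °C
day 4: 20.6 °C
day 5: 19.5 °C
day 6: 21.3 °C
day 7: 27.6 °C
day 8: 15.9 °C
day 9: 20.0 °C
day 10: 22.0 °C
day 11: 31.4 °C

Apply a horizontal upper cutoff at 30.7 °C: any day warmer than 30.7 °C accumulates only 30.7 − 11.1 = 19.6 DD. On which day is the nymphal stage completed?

day 7

Daily DD above 11.1 °C (capped at 19.6): 19.6, 6.8, 19.6, 9.5, 8.4, 10.2, 16.5, 4.8, 8.9, 10.9, 19.6.
Cumulative: 19.6, 26.4, 46.0, 55.5, 63.9, 74.1, 90.6, 95.4, 104.3, 115.2, 134.8.
The total first reaches 84 DD on day 7.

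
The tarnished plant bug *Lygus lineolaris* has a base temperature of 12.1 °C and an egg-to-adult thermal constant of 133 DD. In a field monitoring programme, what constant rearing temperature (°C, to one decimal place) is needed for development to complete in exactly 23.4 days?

17.8 °C

Required daily accumulation = 133 / 23.4 = 5.684 DD/day.
T = T_base + 5.684 = 12.1 + 5.684 = 17.784 ≈ 17.8 °C.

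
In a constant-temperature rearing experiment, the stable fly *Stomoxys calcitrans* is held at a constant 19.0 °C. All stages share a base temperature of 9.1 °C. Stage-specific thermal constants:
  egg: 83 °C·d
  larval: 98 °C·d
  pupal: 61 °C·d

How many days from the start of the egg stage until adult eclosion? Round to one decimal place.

Daily accumulation at 19.0 °C = 19.0 − 9.1 = 9.9 DD/day.
Total K = 83 + 98 + 61 = 242 DD.
Total duration = 242 / 9.9 = 24.444 ≈ 24.4 days.

24.4 days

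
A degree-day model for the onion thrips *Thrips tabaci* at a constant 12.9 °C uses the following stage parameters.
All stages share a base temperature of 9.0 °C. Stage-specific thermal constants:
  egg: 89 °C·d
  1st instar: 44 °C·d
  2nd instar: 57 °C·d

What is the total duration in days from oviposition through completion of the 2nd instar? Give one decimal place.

Daily accumulation at 12.9 °C = 12.9 − 9.0 = 3.9 DD/day.
Total K = 89 + 44 + 57 = 190 DD.
Total duration = 190 / 3.9 = 48.718 ≈ 48.7 days.

48.7 days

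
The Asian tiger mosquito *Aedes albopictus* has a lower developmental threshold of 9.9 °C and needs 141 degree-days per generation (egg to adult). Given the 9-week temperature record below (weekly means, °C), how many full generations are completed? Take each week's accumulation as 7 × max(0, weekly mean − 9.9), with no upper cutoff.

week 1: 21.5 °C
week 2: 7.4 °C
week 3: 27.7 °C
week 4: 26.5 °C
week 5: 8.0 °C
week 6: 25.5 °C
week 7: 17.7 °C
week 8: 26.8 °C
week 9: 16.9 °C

Weekly DD (7 × max(0, T̄ − 9.9)): 81.2, 0.0, 124.6, 116.2, 0.0, 109.2, 54.6, 118.3, 49.0.
Season total = 653.1 DD.
Complete generations = ⌊653.1 / 141⌋ = 4.

4 generations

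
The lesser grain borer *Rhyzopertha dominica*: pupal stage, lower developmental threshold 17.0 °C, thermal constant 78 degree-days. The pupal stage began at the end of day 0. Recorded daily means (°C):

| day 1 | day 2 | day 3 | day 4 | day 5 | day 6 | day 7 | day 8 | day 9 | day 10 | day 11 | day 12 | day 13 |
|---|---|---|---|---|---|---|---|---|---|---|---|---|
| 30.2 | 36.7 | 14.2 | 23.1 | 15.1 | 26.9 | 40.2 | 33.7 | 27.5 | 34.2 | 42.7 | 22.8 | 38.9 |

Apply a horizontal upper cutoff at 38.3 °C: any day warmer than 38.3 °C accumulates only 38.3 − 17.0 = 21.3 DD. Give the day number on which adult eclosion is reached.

day 8

Daily DD above 17.0 °C (capped at 21.3): 13.2, 19.7, 0.0, 6.1, 0.0, 9.9, 21.3, 16.7, 10.5, 17.2, 21.3, 5.8, 21.3.
Cumulative: 13.2, 32.9, 32.9, 39.0, 39.0, 48.9, 70.2, 86.9, 97.4, 114.6, 135.9, 141.7, 163.0.
The total first reaches 78 DD on day 8.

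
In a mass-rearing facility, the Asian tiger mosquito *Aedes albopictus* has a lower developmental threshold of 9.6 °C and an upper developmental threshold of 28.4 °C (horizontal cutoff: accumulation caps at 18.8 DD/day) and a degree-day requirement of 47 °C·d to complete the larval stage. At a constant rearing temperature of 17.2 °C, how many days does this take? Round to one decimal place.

6.2 days

Daily accumulation = 17.2 − 9.6 = 7.6 DD/day.
Duration = 47 / 7.6 = 6.184 ≈ 6.2 days.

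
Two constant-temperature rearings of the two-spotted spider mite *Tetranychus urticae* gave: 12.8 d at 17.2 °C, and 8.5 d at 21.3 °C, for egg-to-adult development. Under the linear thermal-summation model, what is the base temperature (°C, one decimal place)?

9.1 °C

Under the model K = D·(T − T_b), so D₁·(T₁ − T_b) = D₂·(T₂ − T_b).
12.8·(17.2 − T_b) = 8.5·(21.3 − T_b)
T_b = (12.8·17.2 − 8.5·21.3) / (12.8 − 8.5) = 39.11 / 4.3 = 9.095 °C ≈ 9.1 °C.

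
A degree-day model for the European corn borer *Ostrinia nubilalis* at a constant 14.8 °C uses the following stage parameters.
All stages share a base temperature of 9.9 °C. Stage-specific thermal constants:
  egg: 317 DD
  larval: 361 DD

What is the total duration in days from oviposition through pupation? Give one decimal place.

Daily accumulation at 14.8 °C = 14.8 − 9.9 = 4.9 DD/day.
Total K = 317 + 361 = 678 DD.
Total duration = 678 / 4.9 = 138.367 ≈ 138.4 days.

138.4 days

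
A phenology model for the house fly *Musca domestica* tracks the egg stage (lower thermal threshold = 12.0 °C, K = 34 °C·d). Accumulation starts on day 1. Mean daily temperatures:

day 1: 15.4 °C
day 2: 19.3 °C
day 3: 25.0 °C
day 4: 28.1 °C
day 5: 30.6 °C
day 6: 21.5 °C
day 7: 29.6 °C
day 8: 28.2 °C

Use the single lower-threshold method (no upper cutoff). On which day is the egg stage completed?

Daily DD above 12.0 °C: 3.4, 7.3, 13.0, 16.1, 18.6, 9.5, 17.6, 16.2.
Cumulative: 3.4, 10.7, 23.7, 39.8, 58.4, 67.9, 85.5, 101.7.
The total first reaches 34 DD on day 4.

day 4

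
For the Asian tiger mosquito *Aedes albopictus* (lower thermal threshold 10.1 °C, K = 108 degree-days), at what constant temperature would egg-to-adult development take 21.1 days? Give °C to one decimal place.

15.2 °C

Required daily accumulation = 108 / 21.1 = 5.118 DD/day.
T = T_base + 5.118 = 10.1 + 5.118 = 15.218 ≈ 15.2 °C.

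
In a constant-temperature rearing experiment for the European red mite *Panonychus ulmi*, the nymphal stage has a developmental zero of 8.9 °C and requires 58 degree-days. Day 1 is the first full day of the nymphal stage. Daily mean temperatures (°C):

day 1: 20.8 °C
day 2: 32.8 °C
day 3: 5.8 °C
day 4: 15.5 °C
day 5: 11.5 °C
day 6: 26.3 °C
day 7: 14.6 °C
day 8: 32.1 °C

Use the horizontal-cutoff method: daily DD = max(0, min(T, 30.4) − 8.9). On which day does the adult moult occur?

day 6

Daily DD above 8.9 °C (capped at 21.5): 11.9, 21.5, 0.0, 6.6, 2.6, 17.4, 5.7, 21.5.
Cumulative: 11.9, 33.4, 33.4, 40.0, 42.6, 60.0, 65.7, 87.2.
The total first reaches 58 DD on day 6.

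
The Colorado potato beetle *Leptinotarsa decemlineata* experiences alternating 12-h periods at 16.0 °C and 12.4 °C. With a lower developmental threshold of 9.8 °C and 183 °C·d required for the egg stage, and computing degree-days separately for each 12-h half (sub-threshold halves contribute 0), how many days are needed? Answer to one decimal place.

Day half: max(0, 16.0 − 9.8) × 0.5 = 6.2 × 0.5 = 3.10 DD.
Night half: max(0, 12.4 − 9.8) × 0.5 = 2.6 × 0.5 = 1.30 DD.
Per 24 h: 4.40 DD/day.
Duration = 183 / 4.40 = 41.591 ≈ 41.6 days.

41.6 days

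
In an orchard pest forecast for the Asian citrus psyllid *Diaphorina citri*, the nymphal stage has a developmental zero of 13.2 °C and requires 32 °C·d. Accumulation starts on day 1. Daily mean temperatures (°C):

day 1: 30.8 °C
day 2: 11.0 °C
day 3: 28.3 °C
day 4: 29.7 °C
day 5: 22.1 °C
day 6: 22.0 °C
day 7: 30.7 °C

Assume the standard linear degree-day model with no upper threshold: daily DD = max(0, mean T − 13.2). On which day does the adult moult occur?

day 3

Daily DD above 13.2 °C: 17.6, 0.0, 15.1, 16.5, 8.9, 8.8, 17.5.
Cumulative: 17.6, 17.6, 32.7, 49.2, 58.1, 66.9, 84.4.
The total first reaches 32 DD on day 3.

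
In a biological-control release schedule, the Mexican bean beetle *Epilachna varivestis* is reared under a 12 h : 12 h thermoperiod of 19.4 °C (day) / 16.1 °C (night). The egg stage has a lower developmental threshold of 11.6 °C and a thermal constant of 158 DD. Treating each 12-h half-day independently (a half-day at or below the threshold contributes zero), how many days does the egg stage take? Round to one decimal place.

25.7 days

Day half: max(0, 19.4 − 11.6) × 0.5 = 7.8 × 0.5 = 3.90 DD.
Night half: max(0, 16.1 − 11.6) × 0.5 = 4.5 × 0.5 = 2.25 DD.
Per 24 h: 6.15 DD/day.
Duration = 158 / 6.15 = 25.691 ≈ 25.7 days.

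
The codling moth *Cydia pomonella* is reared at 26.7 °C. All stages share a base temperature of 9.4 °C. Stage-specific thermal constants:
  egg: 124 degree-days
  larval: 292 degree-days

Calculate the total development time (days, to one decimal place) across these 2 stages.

Daily accumulation at 26.7 °C = 26.7 − 9.4 = 17.3 DD/day.
Total K = 124 + 292 = 416 DD.
Total duration = 416 / 17.3 = 24.046 ≈ 24.0 days.

24.0 days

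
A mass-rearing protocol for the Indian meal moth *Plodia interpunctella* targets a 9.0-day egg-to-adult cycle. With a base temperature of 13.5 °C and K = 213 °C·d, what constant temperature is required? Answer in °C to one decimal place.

Required daily accumulation = 213 / 9.0 = 23.667 DD/day.
T = T_base + 23.667 = 13.5 + 23.667 = 37.167 ≈ 37.2 °C.

37.2 °C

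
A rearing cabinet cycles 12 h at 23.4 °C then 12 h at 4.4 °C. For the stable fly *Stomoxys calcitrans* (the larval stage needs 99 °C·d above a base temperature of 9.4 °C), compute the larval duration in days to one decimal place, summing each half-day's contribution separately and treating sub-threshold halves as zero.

Day half: max(0, 23.4 − 9.4) × 0.5 = 14.0 × 0.5 = 7.00 DD.
Night half: max(0, 4.4 − 9.4) × 0.5 = 0.0 × 0.5 = 0.00 DD.
Per 24 h: 7.00 DD/day.
Duration = 99 / 7.00 = 14.143 ≈ 14.1 days.

14.1 days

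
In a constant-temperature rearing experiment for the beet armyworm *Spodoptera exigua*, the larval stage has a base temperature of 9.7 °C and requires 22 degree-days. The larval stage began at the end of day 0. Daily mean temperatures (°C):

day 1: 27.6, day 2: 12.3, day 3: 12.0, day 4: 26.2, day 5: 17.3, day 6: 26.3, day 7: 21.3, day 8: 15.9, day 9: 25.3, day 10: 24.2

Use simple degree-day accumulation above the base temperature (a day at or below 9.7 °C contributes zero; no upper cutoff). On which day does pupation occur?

day 3

Daily DD above 9.7 °C: 17.9, 2.6, 2.3, 16.5, 7.6, 16.6, 11.6, 6.2, 15.6, 14.5.
Cumulative: 17.9, 20.5, 22.8, 39.3, 46.9, 63.5, 75.1, 81.3, 96.9, 111.4.
The total first reaches 22 DD on day 3.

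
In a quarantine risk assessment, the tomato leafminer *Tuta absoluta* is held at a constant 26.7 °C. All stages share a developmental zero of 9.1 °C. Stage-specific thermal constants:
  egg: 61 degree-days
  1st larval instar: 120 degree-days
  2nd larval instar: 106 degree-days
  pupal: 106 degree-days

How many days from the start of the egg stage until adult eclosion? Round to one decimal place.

22.3 days

Daily accumulation at 26.7 °C = 26.7 − 9.1 = 17.6 DD/day.
Total K = 61 + 120 + 106 + 106 = 393 DD.
Total duration = 393 / 17.6 = 22.330 ≈ 22.3 days.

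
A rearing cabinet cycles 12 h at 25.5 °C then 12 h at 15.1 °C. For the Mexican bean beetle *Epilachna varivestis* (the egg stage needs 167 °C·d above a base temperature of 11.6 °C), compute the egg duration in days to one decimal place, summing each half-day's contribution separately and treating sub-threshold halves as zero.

Day half: max(0, 25.5 − 11.6) × 0.5 = 13.9 × 0.5 = 6.95 DD.
Night half: max(0, 15.1 − 11.6) × 0.5 = 3.5 × 0.5 = 1.75 DD.
Per 24 h: 8.70 DD/day.
Duration = 167 / 8.70 = 19.195 ≈ 19.2 days.

19.2 days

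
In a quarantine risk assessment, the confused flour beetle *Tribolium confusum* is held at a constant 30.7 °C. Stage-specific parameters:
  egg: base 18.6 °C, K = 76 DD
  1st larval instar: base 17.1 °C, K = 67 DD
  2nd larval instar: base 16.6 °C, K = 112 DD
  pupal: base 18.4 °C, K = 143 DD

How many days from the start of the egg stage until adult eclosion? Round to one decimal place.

egg: 76 / (30.7 − 18.6) = 76 / 12.1 = 6.281 d.
1st larval instar: 67 / (30.7 − 17.1) = 67 / 13.6 = 4.926 d.
2nd larval instar: 112 / (30.7 − 16.6) = 112 / 14.1 = 7.943 d.
pupal: 143 / (30.7 − 18.4) = 143 / 12.3 = 11.626 d.
Sum = 30.777 ≈ 30.8 days.

30.8 days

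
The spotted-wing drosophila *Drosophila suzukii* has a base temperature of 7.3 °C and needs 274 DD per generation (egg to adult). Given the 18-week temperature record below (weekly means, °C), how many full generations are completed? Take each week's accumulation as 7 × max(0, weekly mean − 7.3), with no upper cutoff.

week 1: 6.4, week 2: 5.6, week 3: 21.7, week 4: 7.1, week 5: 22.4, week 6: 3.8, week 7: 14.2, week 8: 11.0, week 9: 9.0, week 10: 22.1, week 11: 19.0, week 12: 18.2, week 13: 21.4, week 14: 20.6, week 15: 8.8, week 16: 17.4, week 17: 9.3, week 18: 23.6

Weekly DD (7 × max(0, T̄ − 7.3)): 0.0, 0.0, 100.8, 0.0, 105.7, 0.0, 48.3, 25.9, 11.9, 103.6, 81.9, 76.3, 98.7, 93.1, 10.5, 70.7, 14.0, 114.1.
Season total = 955.5 DD.
Complete generations = ⌊955.5 / 274⌋ = 3.

3 generations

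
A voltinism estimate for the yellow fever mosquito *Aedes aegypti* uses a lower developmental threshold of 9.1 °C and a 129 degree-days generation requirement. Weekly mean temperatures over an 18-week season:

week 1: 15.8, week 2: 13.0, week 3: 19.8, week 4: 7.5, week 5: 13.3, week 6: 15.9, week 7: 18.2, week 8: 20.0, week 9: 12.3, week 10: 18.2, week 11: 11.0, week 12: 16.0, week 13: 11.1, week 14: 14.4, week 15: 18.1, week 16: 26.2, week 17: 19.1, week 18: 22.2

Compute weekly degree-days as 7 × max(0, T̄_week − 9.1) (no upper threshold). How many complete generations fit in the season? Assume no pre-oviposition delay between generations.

Weekly DD (7 × max(0, T̄ − 9.1)): 46.9, 27.3, 74.9, 0.0, 29.4, 47.6, 63.7, 76.3, 22.4, 63.7, 13.3, 48.3, 14.0, 37.1, 63.0, 119.7, 70.0, 91.7.
Season total = 909.3 DD.
Complete generations = ⌊909.3 / 129⌋ = 7.

7 generations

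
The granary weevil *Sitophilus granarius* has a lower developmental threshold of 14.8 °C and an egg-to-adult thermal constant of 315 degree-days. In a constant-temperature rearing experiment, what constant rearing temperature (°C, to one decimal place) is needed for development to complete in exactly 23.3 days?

28.3 °C

Required daily accumulation = 315 / 23.3 = 13.519 DD/day.
T = T_base + 13.519 = 14.8 + 13.519 = 28.319 ≈ 28.3 °C.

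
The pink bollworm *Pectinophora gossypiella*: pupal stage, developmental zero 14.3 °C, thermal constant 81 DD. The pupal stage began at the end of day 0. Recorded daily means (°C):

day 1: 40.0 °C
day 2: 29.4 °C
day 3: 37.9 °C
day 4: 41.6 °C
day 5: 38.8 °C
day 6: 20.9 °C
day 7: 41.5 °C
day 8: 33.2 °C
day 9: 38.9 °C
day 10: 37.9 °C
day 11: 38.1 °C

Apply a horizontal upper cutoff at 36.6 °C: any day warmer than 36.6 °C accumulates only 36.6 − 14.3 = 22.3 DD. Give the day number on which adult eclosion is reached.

Daily DD above 14.3 °C (capped at 22.3): 22.3, 15.1, 22.3, 22.3, 22.3, 6.6, 22.3, 18.9, 22.3, 22.3, 22.3.
Cumulative: 22.3, 37.4, 59.7, 82.0, 104.3, 110.9, 133.2, 152.1, 174.4, 196.7, 219.0.
The total first reaches 81 DD on day 4.

day 4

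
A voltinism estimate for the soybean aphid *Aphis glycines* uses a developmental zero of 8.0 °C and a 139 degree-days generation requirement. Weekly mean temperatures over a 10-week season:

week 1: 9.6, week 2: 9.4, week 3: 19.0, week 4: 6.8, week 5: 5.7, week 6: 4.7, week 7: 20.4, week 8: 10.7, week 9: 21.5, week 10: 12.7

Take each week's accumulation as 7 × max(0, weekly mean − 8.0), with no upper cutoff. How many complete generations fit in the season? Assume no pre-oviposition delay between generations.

Weekly DD (7 × max(0, T̄ − 8.0)): 11.2, 9.8, 77.0, 0.0, 0.0, 0.0, 86.8, 18.9, 94.5, 32.9.
Season total = 331.1 DD.
Complete generations = ⌊331.1 / 139⌋ = 2.

2 generations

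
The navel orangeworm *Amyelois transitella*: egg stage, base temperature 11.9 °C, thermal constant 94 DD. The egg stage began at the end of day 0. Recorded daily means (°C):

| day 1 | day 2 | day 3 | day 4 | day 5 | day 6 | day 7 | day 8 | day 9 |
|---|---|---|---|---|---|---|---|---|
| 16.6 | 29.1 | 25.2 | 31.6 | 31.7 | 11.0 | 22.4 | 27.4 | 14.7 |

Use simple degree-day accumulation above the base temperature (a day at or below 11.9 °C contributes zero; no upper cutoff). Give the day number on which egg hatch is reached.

Daily DD above 11.9 °C: 4.7, 17.2, 13.3, 19.7, 19.8, 0.0, 10.5, 15.5, 2.8.
Cumulative: 4.7, 21.9, 35.2, 54.9, 74.7, 74.7, 85.2, 100.7, 103.5.
The total first reaches 94 DD on day 8.

day 8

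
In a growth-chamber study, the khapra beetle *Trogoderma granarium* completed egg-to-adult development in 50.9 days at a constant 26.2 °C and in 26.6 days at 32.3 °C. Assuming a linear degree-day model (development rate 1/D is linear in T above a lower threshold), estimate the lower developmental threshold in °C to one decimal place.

19.5 °C

Under the model K = D·(T − T_b), so D₁·(T₁ − T_b) = D₂·(T₂ − T_b).
50.9·(26.2 − T_b) = 26.6·(32.3 − T_b)
T_b = (50.9·26.2 − 26.6·32.3) / (50.9 − 26.6) = 474.40 / 24.3 = 19.523 °C ≈ 19.5 °C.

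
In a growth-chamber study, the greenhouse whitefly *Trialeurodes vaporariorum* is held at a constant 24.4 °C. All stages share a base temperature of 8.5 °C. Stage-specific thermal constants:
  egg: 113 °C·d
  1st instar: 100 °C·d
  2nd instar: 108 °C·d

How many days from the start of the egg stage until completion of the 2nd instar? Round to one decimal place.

Daily accumulation at 24.4 °C = 24.4 − 8.5 = 15.9 DD/day.
Total K = 113 + 100 + 108 = 321 DD.
Total duration = 321 / 15.9 = 20.189 ≈ 20.2 days.

20.2 days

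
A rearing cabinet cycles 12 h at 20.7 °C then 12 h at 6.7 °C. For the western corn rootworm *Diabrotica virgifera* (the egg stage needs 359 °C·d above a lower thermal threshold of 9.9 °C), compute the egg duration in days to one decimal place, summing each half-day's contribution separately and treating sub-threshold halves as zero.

Day half: max(0, 20.7 − 9.9) × 0.5 = 10.8 × 0.5 = 5.40 DD.
Night half: max(0, 6.7 − 9.9) × 0.5 = 0.0 × 0.5 = 0.00 DD.
Per 24 h: 5.40 DD/day.
Duration = 359 / 5.40 = 66.481 ≈ 66.5 days.

66.5 days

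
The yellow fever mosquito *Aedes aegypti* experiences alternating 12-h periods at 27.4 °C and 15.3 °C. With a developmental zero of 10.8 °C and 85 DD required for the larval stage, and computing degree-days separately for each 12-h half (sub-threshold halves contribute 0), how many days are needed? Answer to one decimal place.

8.1 days

Day half: max(0, 27.4 − 10.8) × 0.5 = 16.6 × 0.5 = 8.30 DD.
Night half: max(0, 15.3 − 10.8) × 0.5 = 4.5 × 0.5 = 2.25 DD.
Per 24 h: 10.55 DD/day.
Duration = 85 / 10.55 = 8.057 ≈ 8.1 days.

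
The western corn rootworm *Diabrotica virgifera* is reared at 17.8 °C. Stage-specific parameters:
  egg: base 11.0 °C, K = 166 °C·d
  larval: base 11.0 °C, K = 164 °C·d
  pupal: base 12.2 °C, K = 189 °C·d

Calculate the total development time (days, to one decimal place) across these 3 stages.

82.3 days

egg: 166 / (17.8 − 11.0) = 166 / 6.8 = 24.412 d.
larval: 164 / (17.8 − 11.0) = 164 / 6.8 = 24.118 d.
pupal: 189 / (17.8 − 12.2) = 189 / 5.6 = 33.750 d.
Sum = 82.279 ≈ 82.3 days.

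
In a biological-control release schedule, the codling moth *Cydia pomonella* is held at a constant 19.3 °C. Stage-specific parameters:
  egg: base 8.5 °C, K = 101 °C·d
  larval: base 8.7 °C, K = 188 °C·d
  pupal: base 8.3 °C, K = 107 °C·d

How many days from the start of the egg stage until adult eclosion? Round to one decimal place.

36.8 days

egg: 101 / (19.3 − 8.5) = 101 / 10.8 = 9.352 d.
larval: 188 / (19.3 − 8.7) = 188 / 10.6 = 17.736 d.
pupal: 107 / (19.3 − 8.3) = 107 / 11.0 = 9.727 d.
Sum = 36.815 ≈ 36.8 days.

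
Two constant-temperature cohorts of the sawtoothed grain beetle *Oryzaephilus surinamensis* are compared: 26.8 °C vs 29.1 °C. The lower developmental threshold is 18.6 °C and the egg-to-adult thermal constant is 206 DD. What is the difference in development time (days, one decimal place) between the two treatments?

At 26.8 °C: 206 / (26.8 − 18.6) = 206 / 8.2 = 25.122 d.
At 29.1 °C: 206 / (29.1 − 18.6) = 206 / 10.5 = 19.619 d.
Difference = |25.122 − 19.619| = 5.503 ≈ 5.5 days.

5.5 days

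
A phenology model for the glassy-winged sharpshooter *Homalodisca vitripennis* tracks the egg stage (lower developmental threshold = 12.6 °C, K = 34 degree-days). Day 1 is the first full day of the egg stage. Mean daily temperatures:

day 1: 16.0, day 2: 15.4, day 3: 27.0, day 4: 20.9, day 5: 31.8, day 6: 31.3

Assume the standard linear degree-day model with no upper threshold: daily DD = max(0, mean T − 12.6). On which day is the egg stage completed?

Daily DD above 12.6 °C: 3.4, 2.8, 14.4, 8.3, 19.2, 18.7.
Cumulative: 3.4, 6.2, 20.6, 28.9, 48.1, 66.8.
The total first reaches 34 DD on day 5.

day 5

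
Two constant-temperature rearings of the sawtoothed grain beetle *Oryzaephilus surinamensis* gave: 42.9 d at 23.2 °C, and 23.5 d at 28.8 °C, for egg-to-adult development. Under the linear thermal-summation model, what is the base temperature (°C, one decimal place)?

Linear rate model ⇒ the product D·(T − T_b) is constant across temperatures.
42.9·(23.2 − T_b) = 23.5·(28.8 − T_b)
T_b = (42.9·23.2 − 23.5·28.8) / (42.9 − 23.5) = 318.48 / 19.4 = 16.416 °C ≈ 16.4 °C.

16.4 °C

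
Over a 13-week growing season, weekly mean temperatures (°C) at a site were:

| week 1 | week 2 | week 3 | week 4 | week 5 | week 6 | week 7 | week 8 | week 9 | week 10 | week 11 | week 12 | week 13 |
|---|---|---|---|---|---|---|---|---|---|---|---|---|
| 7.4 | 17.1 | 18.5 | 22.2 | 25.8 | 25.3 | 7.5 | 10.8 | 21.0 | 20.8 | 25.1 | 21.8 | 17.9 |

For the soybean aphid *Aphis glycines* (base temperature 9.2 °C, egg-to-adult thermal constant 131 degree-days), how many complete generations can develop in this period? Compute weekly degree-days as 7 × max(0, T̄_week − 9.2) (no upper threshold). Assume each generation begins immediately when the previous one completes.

6 generations

Weekly DD (7 × max(0, T̄ − 9.2)): 0.0, 55.3, 65.1, 91.0, 116.2, 112.7, 0.0, 11.2, 82.6, 81.2, 111.3, 88.2, 60.9.
Season total = 875.7 DD.
Complete generations = ⌊875.7 / 131⌋ = 6.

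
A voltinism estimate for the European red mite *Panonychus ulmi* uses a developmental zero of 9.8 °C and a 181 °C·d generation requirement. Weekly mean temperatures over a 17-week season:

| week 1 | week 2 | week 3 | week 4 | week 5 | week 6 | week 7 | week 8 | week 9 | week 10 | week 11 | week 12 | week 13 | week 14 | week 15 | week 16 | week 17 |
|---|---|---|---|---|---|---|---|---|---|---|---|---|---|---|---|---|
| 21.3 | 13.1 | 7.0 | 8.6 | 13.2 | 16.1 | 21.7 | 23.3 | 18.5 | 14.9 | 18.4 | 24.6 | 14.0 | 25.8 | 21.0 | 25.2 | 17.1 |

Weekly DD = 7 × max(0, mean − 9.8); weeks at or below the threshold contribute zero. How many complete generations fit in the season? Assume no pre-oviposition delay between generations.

5 generations

Weekly DD (7 × max(0, T̄ − 9.8)): 80.5, 23.1, 0.0, 0.0, 23.8, 44.1, 83.3, 94.5, 60.9, 35.7, 60.2, 103.6, 29.4, 112.0, 78.4, 107.8, 51.1.
Season total = 988.4 DD.
Complete generations = ⌊988.4 / 181⌋ = 5.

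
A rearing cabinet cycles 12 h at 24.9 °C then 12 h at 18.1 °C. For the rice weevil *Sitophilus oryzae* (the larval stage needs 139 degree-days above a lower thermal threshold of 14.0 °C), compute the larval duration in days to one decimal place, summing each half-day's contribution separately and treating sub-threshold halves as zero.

18.5 days

Day half: max(0, 24.9 − 14.0) × 0.5 = 10.9 × 0.5 = 5.45 DD.
Night half: max(0, 18.1 − 14.0) × 0.5 = 4.1 × 0.5 = 2.05 DD.
Per 24 h: 7.50 DD/day.
Duration = 139 / 7.50 = 18.533 ≈ 18.5 days.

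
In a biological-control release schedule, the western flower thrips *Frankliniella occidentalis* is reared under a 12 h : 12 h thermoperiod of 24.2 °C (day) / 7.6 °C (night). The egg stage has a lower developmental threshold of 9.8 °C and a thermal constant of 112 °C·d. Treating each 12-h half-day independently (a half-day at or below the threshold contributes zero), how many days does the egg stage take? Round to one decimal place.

15.6 days

Day half: max(0, 24.2 − 9.8) × 0.5 = 14.4 × 0.5 = 7.20 DD.
Night half: max(0, 7.6 − 9.8) × 0.5 = 0.0 × 0.5 = 0.00 DD.
Per 24 h: 7.20 DD/day.
Duration = 112 / 7.20 = 15.556 ≈ 15.6 days.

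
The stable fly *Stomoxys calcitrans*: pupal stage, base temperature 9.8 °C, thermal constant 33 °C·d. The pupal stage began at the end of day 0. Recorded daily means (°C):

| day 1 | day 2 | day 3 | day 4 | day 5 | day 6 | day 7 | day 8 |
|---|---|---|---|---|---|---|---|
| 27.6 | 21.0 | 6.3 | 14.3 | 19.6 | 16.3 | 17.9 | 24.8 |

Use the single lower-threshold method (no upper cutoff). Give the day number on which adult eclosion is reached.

day 4

Daily DD above 9.8 °C: 17.8, 11.2, 0.0, 4.5, 9.8, 6.5, 8.1, 15.0.
Cumulative: 17.8, 29.0, 29.0, 33.5, 43.3, 49.8, 57.9, 72.9.
The total first reaches 33 DD on day 4.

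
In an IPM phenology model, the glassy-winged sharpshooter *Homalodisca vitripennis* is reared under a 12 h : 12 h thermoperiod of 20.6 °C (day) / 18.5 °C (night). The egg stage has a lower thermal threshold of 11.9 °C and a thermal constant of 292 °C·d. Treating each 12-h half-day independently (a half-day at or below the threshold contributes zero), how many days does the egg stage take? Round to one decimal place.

Day half: max(0, 20.6 − 11.9) × 0.5 = 8.7 × 0.5 = 4.35 DD.
Night half: max(0, 18.5 − 11.9) × 0.5 = 6.6 × 0.5 = 3.30 DD.
Per 24 h: 7.65 DD/day.
Duration = 292 / 7.65 = 38.170 ≈ 38.2 days.

38.2 days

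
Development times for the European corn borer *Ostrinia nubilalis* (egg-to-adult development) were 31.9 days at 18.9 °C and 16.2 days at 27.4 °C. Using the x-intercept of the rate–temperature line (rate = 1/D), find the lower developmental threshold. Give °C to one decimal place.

10.1 °C

Linear rate model ⇒ the product D·(T − T_b) is constant across temperatures.
31.9·(18.9 − T_b) = 16.2·(27.4 − T_b)
T_b = (31.9·18.9 − 16.2·27.4) / (31.9 − 16.2) = 159.03 / 15.7 = 10.129 °C ≈ 10.1 °C.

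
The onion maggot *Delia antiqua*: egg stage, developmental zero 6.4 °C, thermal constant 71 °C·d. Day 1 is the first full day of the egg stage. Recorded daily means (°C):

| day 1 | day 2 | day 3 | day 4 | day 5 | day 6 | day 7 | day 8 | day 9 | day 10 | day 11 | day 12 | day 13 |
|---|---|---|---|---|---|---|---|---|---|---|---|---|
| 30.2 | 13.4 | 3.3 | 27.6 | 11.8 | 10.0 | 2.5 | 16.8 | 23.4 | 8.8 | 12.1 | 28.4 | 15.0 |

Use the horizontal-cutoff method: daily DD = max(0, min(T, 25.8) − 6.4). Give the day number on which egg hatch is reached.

Daily DD above 6.4 °C (capped at 19.4): 19.4, 7.0, 0.0, 19.4, 5.4, 3.6, 0.0, 10.4, 17.0, 2.4, 5.7, 19.4, 8.6.
Cumulative: 19.4, 26.4, 26.4, 45.8, 51.2, 54.8, 54.8, 65.2, 82.2, 84.6, 90.3, 109.7, 118.3.
The total first reaches 71 DD on day 9.

day 9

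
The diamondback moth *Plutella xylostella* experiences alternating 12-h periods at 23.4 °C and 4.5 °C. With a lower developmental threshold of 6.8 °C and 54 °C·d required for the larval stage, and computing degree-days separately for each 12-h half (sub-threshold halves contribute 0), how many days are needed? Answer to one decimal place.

Day half: max(0, 23.4 − 6.8) × 0.5 = 16.6 × 0.5 = 8.30 DD.
Night half: max(0, 4.5 − 6.8) × 0.5 = 0.0 × 0.5 = 0.00 DD.
Per 24 h: 8.30 DD/day.
Duration = 54 / 8.30 = 6.506 ≈ 6.5 days.

6.5 days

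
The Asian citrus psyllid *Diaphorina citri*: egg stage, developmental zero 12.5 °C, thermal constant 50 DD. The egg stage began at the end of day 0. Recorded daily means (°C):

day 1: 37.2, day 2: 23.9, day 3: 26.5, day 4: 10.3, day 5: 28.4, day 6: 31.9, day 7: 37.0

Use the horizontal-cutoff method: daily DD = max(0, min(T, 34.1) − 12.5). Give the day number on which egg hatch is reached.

Daily DD above 12.5 °C (capped at 21.6): 21.6, 11.4, 14.0, 0.0, 15.9, 19.4, 21.6.
Cumulative: 21.6, 33.0, 47.0, 47.0, 62.9, 82.3, 103.9.
The total first reaches 50 DD on day 5.

day 5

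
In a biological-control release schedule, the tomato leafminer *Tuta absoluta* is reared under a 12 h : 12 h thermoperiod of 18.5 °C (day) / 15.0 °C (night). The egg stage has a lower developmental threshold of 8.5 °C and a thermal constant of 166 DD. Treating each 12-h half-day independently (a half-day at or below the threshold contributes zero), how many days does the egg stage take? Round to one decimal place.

Day half: max(0, 18.5 − 8.5) × 0.5 = 10.0 × 0.5 = 5.00 DD.
Night half: max(0, 15.0 − 8.5) × 0.5 = 6.5 × 0.5 = 3.25 DD.
Per 24 h: 8.25 DD/day.
Duration = 166 / 8.25 = 20.121 ≈ 20.1 days.

20.1 days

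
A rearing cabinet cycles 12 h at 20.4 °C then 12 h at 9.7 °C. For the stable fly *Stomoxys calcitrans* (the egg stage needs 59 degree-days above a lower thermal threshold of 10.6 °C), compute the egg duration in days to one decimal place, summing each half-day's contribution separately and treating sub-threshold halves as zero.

Day half: max(0, 20.4 − 10.6) × 0.5 = 9.8 × 0.5 = 4.90 DD.
Night half: max(0, 9.7 − 10.6) × 0.5 = 0.0 × 0.5 = 0.00 DD.
Per 24 h: 4.90 DD/day.
Duration = 59 / 4.90 = 12.041 ≈ 12.0 days.

12.0 days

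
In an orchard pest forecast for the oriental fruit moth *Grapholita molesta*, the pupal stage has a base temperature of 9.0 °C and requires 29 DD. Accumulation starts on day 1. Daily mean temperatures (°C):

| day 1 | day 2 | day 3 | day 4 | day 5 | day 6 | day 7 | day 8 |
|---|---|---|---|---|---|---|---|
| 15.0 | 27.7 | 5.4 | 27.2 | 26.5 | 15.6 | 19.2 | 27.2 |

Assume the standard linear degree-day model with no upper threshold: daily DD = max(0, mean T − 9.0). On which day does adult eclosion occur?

Daily DD above 9.0 °C: 6.0, 18.7, 0.0, 18.2, 17.5, 6.6, 10.2, 18.2.
Cumulative: 6.0, 24.7, 24.7, 42.9, 60.4, 67.0, 77.2, 95.4.
The total first reaches 29 DD on day 4.

day 4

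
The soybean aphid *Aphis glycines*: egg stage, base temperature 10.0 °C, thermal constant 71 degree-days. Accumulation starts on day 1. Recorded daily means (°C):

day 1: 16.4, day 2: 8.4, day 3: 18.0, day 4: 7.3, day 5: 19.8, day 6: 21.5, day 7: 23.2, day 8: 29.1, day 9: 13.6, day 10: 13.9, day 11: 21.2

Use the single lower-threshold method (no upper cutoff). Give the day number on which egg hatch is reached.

Daily DD above 10.0 °C: 6.4, 0.0, 8.0, 0.0, 9.8, 11.5, 13.2, 19.1, 3.6, 3.9, 11.2.
Cumulative: 6.4, 6.4, 14.4, 14.4, 24.2, 35.7, 48.9, 68.0, 71.6, 75.5, 86.7.
The total first reaches 71 DD on day 9.

day 9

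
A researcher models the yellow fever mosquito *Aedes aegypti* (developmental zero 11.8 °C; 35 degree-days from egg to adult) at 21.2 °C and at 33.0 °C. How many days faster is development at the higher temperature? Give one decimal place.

At 21.2 °C: 35 / (21.2 − 11.8) = 35 / 9.4 = 3.723 d.
At 33.0 °C: 35 / (33.0 − 11.8) = 35 / 21.2 = 1.651 d.
Difference = |3.723 − 1.651| = 2.072 ≈ 2.1 days.

2.1 days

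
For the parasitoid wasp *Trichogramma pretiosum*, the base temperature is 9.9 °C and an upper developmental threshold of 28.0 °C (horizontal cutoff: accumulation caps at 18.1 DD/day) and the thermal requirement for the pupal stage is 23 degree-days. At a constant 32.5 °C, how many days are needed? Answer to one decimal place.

1.3 days

Temperature 32.5 °C exceeds the upper threshold, so daily accumulation caps at 28.0 − 9.9 = 18.1 DD/day.
Duration = 23 / 18.1 = 1.271 ≈ 1.3 days.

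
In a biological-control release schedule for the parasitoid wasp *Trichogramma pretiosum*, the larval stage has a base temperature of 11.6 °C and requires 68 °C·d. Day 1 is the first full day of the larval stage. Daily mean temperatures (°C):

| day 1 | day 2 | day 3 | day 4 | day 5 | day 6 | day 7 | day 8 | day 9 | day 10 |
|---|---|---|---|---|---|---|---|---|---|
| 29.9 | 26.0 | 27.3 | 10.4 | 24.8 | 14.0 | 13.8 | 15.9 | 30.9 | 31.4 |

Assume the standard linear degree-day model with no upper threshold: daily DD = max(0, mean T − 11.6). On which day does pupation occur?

Daily DD above 11.6 °C: 18.3, 14.4, 15.7, 0.0, 13.2, 2.4, 2.2, 4.3, 19.3, 19.8.
Cumulative: 18.3, 32.7, 48.4, 48.4, 61.6, 64.0, 66.2, 70.5, 89.8, 109.6.
The total first reaches 68 DD on day 8.

day 8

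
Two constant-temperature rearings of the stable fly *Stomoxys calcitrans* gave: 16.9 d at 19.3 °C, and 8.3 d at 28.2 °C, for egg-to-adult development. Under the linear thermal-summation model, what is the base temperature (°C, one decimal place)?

Equal thermal constants: D₁(T₁ − T_b) = D₂(T₂ − T_b).
16.9·(19.3 − T_b) = 8.3·(28.2 − T_b)
T_b = (16.9·19.3 − 8.3·28.2) / (16.9 − 8.3) = 92.11 / 8.6 = 10.710 °C ≈ 10.7 °C.

10.7 °C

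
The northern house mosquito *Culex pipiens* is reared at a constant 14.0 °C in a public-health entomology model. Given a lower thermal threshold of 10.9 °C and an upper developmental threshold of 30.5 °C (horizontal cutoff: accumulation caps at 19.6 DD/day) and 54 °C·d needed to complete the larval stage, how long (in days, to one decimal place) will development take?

17.4 days

Daily accumulation = 14.0 − 10.9 = 3.1 DD/day.
Duration = 54 / 3.1 = 17.419 ≈ 17.4 days.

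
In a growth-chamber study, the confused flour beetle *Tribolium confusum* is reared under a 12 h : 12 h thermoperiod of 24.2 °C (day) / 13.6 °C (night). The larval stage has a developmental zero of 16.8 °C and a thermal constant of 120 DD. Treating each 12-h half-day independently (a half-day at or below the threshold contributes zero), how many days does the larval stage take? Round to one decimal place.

Day half: max(0, 24.2 − 16.8) × 0.5 = 7.4 × 0.5 = 3.70 DD.
Night half: max(0, 13.6 − 16.8) × 0.5 = 0.0 × 0.5 = 0.00 DD.
Per 24 h: 3.70 DD/day.
Duration = 120 / 3.70 = 32.432 ≈ 32.4 days.

32.4 days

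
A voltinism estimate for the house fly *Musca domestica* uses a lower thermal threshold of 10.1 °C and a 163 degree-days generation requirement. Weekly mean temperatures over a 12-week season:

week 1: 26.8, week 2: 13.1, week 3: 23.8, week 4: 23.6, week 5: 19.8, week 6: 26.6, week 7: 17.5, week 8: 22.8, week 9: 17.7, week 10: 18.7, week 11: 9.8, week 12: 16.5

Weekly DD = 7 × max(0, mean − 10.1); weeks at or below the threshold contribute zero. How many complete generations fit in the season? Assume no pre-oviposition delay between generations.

4 generations

Weekly DD (7 × max(0, T̄ − 10.1)): 116.9, 21.0, 95.9, 94.5, 67.9, 115.5, 51.8, 88.9, 53.2, 60.2, 0.0, 44.8.
Season total = 810.6 DD.
Complete generations = ⌊810.6 / 163⌋ = 4.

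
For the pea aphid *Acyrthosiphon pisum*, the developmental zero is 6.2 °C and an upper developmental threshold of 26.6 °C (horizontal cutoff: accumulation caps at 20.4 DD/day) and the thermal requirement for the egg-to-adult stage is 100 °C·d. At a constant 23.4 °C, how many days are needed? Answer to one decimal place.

Daily accumulation = 23.4 − 6.2 = 17.2 DD/day.
Duration = 100 / 17.2 = 5.814 ≈ 5.8 days.

5.8 days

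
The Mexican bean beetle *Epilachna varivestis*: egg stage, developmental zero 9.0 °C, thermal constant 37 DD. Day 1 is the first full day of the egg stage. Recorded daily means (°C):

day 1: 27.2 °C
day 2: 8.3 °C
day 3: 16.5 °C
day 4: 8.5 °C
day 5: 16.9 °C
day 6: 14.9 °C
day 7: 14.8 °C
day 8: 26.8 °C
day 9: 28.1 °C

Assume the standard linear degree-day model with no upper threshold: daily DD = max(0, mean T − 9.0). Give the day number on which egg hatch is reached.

day 6

Daily DD above 9.0 °C: 18.2, 0.0, 7.5, 0.0, 7.9, 5.9, 5.8, 17.8, 19.1.
Cumulative: 18.2, 18.2, 25.7, 25.7, 33.6, 39.5, 45.3, 63.1, 82.2.
The total first reaches 37 DD on day 6.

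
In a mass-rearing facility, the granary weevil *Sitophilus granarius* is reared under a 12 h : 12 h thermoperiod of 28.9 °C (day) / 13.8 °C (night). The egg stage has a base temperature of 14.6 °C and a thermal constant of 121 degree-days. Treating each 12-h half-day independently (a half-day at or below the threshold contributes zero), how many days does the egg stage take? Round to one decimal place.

Day half: max(0, 28.9 − 14.6) × 0.5 = 14.3 × 0.5 = 7.15 DD.
Night half: max(0, 13.8 − 14.6) × 0.5 = 0.0 × 0.5 = 0.00 DD.
Per 24 h: 7.15 DD/day.
Duration = 121 / 7.15 = 16.923 ≈ 16.9 days.

16.9 days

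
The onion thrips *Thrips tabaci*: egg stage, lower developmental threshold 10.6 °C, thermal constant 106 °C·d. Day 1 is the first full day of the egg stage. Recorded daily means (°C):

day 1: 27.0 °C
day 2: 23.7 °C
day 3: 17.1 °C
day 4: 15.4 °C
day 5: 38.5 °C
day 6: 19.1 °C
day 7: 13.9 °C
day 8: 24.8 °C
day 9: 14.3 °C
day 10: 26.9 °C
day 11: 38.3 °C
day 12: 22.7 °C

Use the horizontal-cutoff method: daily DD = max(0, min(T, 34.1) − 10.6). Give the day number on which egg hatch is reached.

day 10

Daily DD above 10.6 °C (capped at 23.5): 16.4, 13.1, 6.5, 4.8, 23.5, 8.5, 3.3, 14.2, 3.7, 16.3, 23.5, 12.1.
Cumulative: 16.4, 29.5, 36.0, 40.8, 64.3, 72.8, 76.1, 90.3, 94.0, 110.3, 133.8, 145.9.
The total first reaches 106 DD on day 10.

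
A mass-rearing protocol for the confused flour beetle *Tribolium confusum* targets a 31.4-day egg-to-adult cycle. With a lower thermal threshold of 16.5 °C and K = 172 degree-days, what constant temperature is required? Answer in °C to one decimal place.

Required daily accumulation = 172 / 31.4 = 5.478 DD/day.
T = T_base + 5.478 = 16.5 + 5.478 = 21.978 ≈ 22.0 °C.

22.0 °C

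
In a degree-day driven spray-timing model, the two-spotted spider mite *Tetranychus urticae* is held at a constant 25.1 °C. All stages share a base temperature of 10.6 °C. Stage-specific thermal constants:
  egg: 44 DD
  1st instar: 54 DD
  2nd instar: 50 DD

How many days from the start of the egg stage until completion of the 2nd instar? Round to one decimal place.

10.2 days

Daily accumulation at 25.1 °C = 25.1 − 10.6 = 14.5 DD/day.
Total K = 44 + 54 + 50 = 148 DD.
Total duration = 148 / 14.5 = 10.207 ≈ 10.2 days.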